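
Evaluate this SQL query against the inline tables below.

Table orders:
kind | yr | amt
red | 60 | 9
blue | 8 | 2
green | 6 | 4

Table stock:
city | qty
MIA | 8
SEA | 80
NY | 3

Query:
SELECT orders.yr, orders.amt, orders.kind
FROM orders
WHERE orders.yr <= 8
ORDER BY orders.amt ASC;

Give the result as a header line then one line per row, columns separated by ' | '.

After WHERE (2 rows):
orders.kind | orders.yr | orders.amt
blue | 8 | 2
green | 6 | 4
After SELECT (2 rows):
orders.yr | orders.amt | orders.kind
8 | 2 | blue
6 | 4 | green
After ORDER BY (2 rows):
orders.yr | orders.amt | orders.kind
8 | 2 | blue
6 | 4 | green

== RESULT ==
orders.yr | orders.amt | orders.kind
8 | 2 | blue
6 | 4 | green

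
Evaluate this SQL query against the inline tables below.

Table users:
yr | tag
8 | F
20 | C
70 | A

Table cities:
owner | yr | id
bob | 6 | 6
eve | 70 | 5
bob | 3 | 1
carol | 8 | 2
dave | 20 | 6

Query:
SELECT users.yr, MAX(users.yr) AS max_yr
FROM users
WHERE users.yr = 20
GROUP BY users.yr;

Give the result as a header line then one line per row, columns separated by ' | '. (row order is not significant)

== RESULT ==
users.yr | max_yr
20 | 20

Derivation:
After WHERE (1 rows):
users.yr | users.tag
20 | C
After GROUP BY (1 rows):
users.yr | max_yr
20 | 20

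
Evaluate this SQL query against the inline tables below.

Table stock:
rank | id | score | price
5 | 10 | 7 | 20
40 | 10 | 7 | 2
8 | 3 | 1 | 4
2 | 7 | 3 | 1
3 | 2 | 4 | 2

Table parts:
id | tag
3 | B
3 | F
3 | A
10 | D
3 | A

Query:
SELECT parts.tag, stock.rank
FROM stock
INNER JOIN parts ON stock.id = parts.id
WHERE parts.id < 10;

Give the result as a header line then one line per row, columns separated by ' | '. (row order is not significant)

After JOIN parts (6 rows):
stock.rank | stock.id | stock.score | stock.price | parts.id | parts.tag
5 | 10 | 7 | 20 | 10 | D
40 | 10 | 7 | 2 | 10 | D
8 | 3 | 1 | 4 | 3 | B
8 | 3 | 1 | 4 | 3 | F
8 | 3 | 1 | 4 | 3 | A
8 | 3 | 1 | 4 | 3 | A
After WHERE (4 rows):
stock.rank | stock.id | stock.score | stock.price | parts.id | parts.tag
8 | 3 | 1 | 4 | 3 | B
8 | 3 | 1 | 4 | 3 | F
8 | 3 | 1 | 4 | 3 | A
8 | 3 | 1 | 4 | 3 | A
After SELECT (4 rows):
parts.tag | stock.rank
B | 8
F | 8
A | 8
A | 8

== RESULT ==
parts.tag | stock.rank
B | 8
F | 8
A | 8
A | 8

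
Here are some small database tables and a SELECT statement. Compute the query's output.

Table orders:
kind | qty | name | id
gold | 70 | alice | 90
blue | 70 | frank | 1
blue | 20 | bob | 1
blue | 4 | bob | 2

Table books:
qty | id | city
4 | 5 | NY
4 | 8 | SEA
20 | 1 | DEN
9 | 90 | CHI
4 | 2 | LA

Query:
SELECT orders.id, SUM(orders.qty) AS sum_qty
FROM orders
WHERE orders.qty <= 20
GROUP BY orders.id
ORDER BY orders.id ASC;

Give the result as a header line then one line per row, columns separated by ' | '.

After WHERE (2 rows):
orders.kind | orders.qty | orders.name | orders.id
blue | 20 | bob | 1
blue | 4 | bob | 2
After GROUP BY (2 rows):
orders.id | sum_qty
1 | 20
2 | 4
After ORDER BY (2 rows):
orders.id | sum_qty
1 | 20
2 | 4

== RESULT ==
orders.id | sum_qty
1 | 20
2 | 4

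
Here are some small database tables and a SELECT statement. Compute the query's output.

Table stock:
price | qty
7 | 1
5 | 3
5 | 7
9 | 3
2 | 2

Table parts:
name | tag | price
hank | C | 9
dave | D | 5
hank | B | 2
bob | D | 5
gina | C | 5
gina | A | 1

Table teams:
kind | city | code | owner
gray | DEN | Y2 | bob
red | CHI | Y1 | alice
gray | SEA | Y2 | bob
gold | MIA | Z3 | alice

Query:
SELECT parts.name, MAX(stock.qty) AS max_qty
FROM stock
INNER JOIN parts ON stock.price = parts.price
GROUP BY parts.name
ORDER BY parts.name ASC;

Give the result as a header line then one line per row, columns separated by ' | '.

== RESULT ==
parts.name | max_qty
bob | 7
dave | 7
gina | 7
hank | 3

Derivation:
After JOIN parts (8 rows):
stock.price | stock.qty | parts.name | parts.tag | parts.price
5 | 3 | dave | D | 5
5 | 3 | bob | D | 5
5 | 3 | gina | C | 5
5 | 7 | dave | D | 5
5 | 7 | bob | D | 5
5 | 7 | gina | C | 5
9 | 3 | hank | C | 9
2 | 2 | hank | B | 2
After GROUP BY (4 rows):
parts.name | max_qty
dave | 7
bob | 7
gina | 7
hank | 3
After ORDER BY (4 rows):
parts.name | max_qty
bob | 7
dave | 7
gina | 7
hank | 3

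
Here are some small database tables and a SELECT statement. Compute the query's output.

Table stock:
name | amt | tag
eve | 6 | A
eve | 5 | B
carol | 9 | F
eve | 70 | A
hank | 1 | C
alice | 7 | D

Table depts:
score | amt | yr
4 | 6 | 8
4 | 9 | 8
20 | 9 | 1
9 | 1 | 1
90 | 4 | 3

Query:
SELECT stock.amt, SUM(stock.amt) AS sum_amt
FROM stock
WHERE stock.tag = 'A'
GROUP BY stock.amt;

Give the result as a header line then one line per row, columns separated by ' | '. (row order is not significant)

After WHERE (2 rows):
stock.name | stock.amt | stock.tag
eve | 6 | A
eve | 70 | A
After GROUP BY (2 rows):
stock.amt | sum_amt
6 | 6
70 | 70

== RESULT ==
stock.amt | sum_amt
6 | 6
70 | 70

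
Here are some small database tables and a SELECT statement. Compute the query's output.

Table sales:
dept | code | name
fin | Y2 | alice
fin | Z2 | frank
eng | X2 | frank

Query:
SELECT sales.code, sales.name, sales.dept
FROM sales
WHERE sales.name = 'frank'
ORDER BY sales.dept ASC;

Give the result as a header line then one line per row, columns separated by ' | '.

After WHERE (2 rows):
sales.dept | sales.code | sales.name
fin | Z2 | frank
eng | X2 | frank
After SELECT (2 rows):
sales.code | sales.name | sales.dept
Z2 | frank | fin
X2 | frank | eng
After ORDER BY (2 rows):
sales.code | sales.name | sales.dept
X2 | frank | eng
Z2 | frank | fin

== RESULT ==
sales.code | sales.name | sales.dept
X2 | frank | eng
Z2 | frank | fin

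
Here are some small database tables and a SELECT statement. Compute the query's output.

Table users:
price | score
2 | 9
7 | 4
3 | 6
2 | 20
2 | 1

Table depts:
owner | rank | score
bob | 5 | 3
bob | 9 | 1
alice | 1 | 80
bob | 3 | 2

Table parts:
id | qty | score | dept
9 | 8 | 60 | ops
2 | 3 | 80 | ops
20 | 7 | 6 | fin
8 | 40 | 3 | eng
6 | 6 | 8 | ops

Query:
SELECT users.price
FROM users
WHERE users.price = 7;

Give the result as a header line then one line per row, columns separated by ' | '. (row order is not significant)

After WHERE (1 rows):
users.price | users.score
7 | 4
After SELECT (1 rows):
users.price
7

== RESULT ==
users.price
7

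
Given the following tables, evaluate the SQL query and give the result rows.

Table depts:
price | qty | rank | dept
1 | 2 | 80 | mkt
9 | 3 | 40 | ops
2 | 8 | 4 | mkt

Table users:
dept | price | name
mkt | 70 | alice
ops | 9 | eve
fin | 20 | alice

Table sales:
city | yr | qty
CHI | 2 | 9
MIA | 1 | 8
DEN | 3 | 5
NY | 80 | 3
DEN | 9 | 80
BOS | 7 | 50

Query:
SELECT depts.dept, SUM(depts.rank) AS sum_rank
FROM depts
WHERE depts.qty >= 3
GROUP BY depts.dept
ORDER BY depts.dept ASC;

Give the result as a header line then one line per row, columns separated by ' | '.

== RESULT ==
depts.dept | sum_rank
mkt | 4
ops | 40

Derivation:
After WHERE (2 rows):
depts.price | depts.qty | depts.rank | depts.dept
9 | 3 | 40 | ops
2 | 8 | 4 | mkt
After GROUP BY (2 rows):
depts.dept | sum_rank
ops | 40
mkt | 4
After ORDER BY (2 rows):
depts.dept | sum_rank
mkt | 4
ops | 40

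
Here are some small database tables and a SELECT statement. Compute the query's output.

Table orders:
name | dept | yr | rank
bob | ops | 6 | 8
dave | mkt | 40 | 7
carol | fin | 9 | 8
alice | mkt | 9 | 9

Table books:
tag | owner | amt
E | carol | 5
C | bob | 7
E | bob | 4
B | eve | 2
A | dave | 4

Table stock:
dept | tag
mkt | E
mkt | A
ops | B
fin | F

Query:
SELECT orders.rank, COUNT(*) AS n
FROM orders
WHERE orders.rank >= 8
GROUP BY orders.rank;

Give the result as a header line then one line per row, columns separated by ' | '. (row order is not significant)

After WHERE (3 rows):
orders.name | orders.dept | orders.yr | orders.rank
bob | ops | 6 | 8
carol | fin | 9 | 8
alice | mkt | 9 | 9
After GROUP BY (2 rows):
orders.rank | n
8 | 2
9 | 1

== RESULT ==
orders.rank | n
8 | 2
9 | 1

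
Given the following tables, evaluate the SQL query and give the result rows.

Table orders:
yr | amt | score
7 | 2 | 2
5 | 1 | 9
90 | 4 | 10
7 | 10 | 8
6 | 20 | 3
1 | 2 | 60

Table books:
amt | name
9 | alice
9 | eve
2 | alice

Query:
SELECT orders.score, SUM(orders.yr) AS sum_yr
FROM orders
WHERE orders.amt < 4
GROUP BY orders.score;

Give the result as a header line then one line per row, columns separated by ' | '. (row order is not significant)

After WHERE (3 rows):
orders.yr | orders.amt | orders.score
7 | 2 | 2
5 | 1 | 9
1 | 2 | 60
After GROUP BY (3 rows):
orders.score | sum_yr
2 | 7
9 | 5
60 | 1

== RESULT ==
orders.score | sum_yr
2 | 7
9 | 5
60 | 1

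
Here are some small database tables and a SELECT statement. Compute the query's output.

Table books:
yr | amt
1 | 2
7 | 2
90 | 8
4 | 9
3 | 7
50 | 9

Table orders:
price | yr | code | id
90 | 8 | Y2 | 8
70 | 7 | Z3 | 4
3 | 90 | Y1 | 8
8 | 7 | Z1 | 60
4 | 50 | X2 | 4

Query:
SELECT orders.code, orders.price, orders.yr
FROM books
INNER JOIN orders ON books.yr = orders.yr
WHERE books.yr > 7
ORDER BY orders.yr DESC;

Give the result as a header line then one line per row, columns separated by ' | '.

After JOIN orders (4 rows):
books.yr | books.amt | orders.price | orders.yr | orders.code | orders.id
7 | 2 | 70 | 7 | Z3 | 4
7 | 2 | 8 | 7 | Z1 | 60
90 | 8 | 3 | 90 | Y1 | 8
50 | 9 | 4 | 50 | X2 | 4
After WHERE (2 rows):
books.yr | books.amt | orders.price | orders.yr | orders.code | orders.id
90 | 8 | 3 | 90 | Y1 | 8
50 | 9 | 4 | 50 | X2 | 4
After SELECT (2 rows):
orders.code | orders.price | orders.yr
Y1 | 3 | 90
X2 | 4 | 50
After ORDER BY (2 rows):
orders.code | orders.price | orders.yr
Y1 | 3 | 90
X2 | 4 | 50

== RESULT ==
orders.code | orders.price | orders.yr
Y1 | 3 | 90
X2 | 4 | 50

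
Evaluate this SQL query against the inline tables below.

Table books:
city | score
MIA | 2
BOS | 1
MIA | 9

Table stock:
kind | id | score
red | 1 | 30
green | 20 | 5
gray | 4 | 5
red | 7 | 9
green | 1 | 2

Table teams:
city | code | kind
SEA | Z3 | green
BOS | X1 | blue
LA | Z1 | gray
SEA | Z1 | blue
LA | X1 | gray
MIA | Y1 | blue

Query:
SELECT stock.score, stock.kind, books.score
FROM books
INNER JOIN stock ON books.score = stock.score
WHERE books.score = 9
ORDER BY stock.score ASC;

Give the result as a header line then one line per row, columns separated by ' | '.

After JOIN stock (2 rows):
books.city | books.score | stock.kind | stock.id | stock.score
MIA | 2 | green | 1 | 2
MIA | 9 | red | 7 | 9
After WHERE (1 rows):
books.city | books.score | stock.kind | stock.id | stock.score
MIA | 9 | red | 7 | 9
After SELECT (1 rows):
stock.score | stock.kind | books.score
9 | red | 9
After ORDER BY (1 rows):
stock.score | stock.kind | books.score
9 | red | 9

== RESULT ==
stock.score | stock.kind | books.score
9 | red | 9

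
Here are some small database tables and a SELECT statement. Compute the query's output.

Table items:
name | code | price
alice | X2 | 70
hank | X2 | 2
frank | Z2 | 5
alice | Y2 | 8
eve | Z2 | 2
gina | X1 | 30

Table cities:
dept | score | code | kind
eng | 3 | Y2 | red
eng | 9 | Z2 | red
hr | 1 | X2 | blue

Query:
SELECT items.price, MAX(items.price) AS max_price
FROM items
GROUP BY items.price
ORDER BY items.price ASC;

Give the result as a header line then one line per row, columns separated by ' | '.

After GROUP BY (5 rows):
items.price | max_price
70 | 70
2 | 2
5 | 5
8 | 8
30 | 30
After ORDER BY (5 rows):
items.price | max_price
2 | 2
5 | 5
8 | 8
30 | 30
70 | 70

== RESULT ==
items.price | max_price
2 | 2
5 | 5
8 | 8
30 | 30
70 | 70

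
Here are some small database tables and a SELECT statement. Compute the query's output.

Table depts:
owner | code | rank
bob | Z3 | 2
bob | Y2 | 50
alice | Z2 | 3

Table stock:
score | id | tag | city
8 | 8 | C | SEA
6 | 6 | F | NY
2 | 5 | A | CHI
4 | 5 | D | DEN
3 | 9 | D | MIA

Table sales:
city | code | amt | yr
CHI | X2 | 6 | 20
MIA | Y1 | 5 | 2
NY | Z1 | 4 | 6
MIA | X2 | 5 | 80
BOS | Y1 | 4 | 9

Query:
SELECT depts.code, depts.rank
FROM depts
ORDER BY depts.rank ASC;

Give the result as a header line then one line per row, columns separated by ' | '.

== RESULT ==
depts.code | depts.rank
Z3 | 2
Z2 | 3
Y2 | 50

Derivation:
After SELECT (3 rows):
depts.code | depts.rank
Z3 | 2
Y2 | 50
Z2 | 3
After ORDER BY (3 rows):
depts.code | depts.rank
Z3 | 2
Z2 | 3
Y2 | 50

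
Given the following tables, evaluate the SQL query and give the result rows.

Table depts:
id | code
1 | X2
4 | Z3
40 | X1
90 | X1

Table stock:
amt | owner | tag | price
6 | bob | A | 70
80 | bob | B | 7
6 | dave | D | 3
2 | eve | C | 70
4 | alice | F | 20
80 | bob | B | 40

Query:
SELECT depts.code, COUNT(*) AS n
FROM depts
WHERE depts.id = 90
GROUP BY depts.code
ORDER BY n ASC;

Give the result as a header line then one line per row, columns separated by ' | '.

== RESULT ==
depts.code | n
X1 | 1

Derivation:
After WHERE (1 rows):
depts.id | depts.code
90 | X1
After GROUP BY (1 rows):
depts.code | n
X1 | 1
After ORDER BY (1 rows):
depts.code | n
X1 | 1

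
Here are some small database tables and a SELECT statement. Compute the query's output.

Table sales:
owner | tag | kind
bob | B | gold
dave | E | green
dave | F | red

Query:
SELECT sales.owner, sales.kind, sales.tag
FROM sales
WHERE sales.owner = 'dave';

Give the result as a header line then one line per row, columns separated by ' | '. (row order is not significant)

== RESULT ==
sales.owner | sales.kind | sales.tag
dave | green | E
dave | red | F

Derivation:
After WHERE (2 rows):
sales.owner | sales.tag | sales.kind
dave | E | green
dave | F | red
After SELECT (2 rows):
sales.owner | sales.kind | sales.tag
dave | green | E
dave | red | F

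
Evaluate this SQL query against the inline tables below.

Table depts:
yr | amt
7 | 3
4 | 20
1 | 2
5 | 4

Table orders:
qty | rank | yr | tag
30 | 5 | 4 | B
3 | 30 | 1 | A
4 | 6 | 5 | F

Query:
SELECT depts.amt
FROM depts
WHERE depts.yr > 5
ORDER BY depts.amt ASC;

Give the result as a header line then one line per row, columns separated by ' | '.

After WHERE (1 rows):
depts.yr | depts.amt
7 | 3
After SELECT (1 rows):
depts.amt
3
After ORDER BY (1 rows):
depts.amt
3

== RESULT ==
depts.amt
3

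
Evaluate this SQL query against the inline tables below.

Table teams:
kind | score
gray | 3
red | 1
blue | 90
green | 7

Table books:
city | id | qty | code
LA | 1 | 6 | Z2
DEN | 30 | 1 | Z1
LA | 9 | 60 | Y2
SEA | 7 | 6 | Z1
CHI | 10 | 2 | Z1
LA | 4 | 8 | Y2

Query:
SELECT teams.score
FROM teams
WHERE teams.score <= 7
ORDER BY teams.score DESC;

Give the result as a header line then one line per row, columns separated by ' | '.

== RESULT ==
teams.score
7
3
1

Derivation:
After WHERE (3 rows):
teams.kind | teams.score
gray | 3
red | 1
green | 7
After SELECT (3 rows):
teams.score
3
1
7
After ORDER BY (3 rows):
teams.score
7
3
1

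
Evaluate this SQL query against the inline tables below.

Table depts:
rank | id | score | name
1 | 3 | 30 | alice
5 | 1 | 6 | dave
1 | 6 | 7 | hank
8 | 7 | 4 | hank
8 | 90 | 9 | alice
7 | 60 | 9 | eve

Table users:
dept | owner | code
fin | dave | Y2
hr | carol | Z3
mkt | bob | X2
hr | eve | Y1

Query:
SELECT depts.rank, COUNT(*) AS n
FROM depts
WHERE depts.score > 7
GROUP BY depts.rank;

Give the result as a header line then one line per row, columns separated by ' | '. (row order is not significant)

== RESULT ==
depts.rank | n
1 | 1
8 | 1
7 | 1

Derivation:
After WHERE (3 rows):
depts.rank | depts.id | depts.score | depts.name
1 | 3 | 30 | alice
8 | 90 | 9 | alice
7 | 60 | 9 | eve
After GROUP BY (3 rows):
depts.rank | n
1 | 1
8 | 1
7 | 1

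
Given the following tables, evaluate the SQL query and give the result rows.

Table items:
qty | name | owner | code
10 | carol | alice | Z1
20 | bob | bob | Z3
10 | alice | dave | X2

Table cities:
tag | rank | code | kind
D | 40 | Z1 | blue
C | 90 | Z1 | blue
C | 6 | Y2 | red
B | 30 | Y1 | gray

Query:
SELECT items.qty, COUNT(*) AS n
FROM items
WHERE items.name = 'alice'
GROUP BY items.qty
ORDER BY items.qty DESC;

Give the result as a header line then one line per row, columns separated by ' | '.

After WHERE (1 rows):
items.qty | items.name | items.owner | items.code
10 | alice | dave | X2
After GROUP BY (1 rows):
items.qty | n
10 | 1
After ORDER BY (1 rows):
items.qty | n
10 | 1

== RESULT ==
items.qty | n
10 | 1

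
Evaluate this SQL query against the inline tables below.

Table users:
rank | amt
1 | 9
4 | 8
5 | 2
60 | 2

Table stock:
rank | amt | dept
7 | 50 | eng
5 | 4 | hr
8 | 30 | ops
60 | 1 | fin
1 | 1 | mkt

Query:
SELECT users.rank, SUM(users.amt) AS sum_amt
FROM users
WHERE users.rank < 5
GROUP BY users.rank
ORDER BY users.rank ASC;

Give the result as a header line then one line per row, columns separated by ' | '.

After WHERE (2 rows):
users.rank | users.amt
1 | 9
4 | 8
After GROUP BY (2 rows):
users.rank | sum_amt
1 | 9
4 | 8
After ORDER BY (2 rows):
users.rank | sum_amt
1 | 9
4 | 8

== RESULT ==
users.rank | sum_amt
1 | 9
4 | 8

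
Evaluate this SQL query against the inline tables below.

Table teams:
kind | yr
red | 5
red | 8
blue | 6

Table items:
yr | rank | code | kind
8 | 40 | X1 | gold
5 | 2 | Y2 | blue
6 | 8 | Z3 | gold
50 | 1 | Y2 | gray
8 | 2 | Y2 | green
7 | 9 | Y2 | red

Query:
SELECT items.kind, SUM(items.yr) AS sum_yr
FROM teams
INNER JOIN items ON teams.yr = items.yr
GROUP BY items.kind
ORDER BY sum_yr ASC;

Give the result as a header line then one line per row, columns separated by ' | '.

After JOIN items (4 rows):
teams.kind | teams.yr | items.yr | items.rank | items.code | items.kind
red | 5 | 5 | 2 | Y2 | blue
red | 8 | 8 | 40 | X1 | gold
red | 8 | 8 | 2 | Y2 | green
blue | 6 | 6 | 8 | Z3 | gold
After GROUP BY (3 rows):
items.kind | sum_yr
blue | 5
gold | 14
green | 8
After ORDER BY (3 rows):
items.kind | sum_yr
blue | 5
green | 8
gold | 14

== RESULT ==
items.kind | sum_yr
blue | 5
green | 8
gold | 14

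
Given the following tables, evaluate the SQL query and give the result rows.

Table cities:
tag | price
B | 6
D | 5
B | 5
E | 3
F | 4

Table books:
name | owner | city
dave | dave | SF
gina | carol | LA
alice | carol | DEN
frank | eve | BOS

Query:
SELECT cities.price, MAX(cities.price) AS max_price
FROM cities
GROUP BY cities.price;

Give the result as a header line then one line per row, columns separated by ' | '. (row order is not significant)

After GROUP BY (4 rows):
cities.price | max_price
6 | 6
5 | 5
3 | 3
4 | 4

== RESULT ==
cities.price | max_price
6 | 6
5 | 5
3 | 3
4 | 4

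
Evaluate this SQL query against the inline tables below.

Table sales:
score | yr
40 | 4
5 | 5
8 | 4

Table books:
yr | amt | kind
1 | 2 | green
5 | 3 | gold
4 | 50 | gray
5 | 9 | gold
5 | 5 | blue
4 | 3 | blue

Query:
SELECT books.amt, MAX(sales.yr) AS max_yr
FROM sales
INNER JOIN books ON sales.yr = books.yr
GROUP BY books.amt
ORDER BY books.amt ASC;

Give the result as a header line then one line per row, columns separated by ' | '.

== RESULT ==
books.amt | max_yr
3 | 5
5 | 5
9 | 5
50 | 4

Derivation:
After JOIN books (7 rows):
sales.score | sales.yr | books.yr | books.amt | books.kind
40 | 4 | 4 | 50 | gray
40 | 4 | 4 | 3 | blue
5 | 5 | 5 | 3 | gold
5 | 5 | 5 | 9 | gold
5 | 5 | 5 | 5 | blue
8 | 4 | 4 | 50 | gray
8 | 4 | 4 | 3 | blue
After GROUP BY (4 rows):
books.amt | max_yr
50 | 4
3 | 5
9 | 5
5 | 5
After ORDER BY (4 rows):
books.amt | max_yr
3 | 5
5 | 5
9 | 5
50 | 4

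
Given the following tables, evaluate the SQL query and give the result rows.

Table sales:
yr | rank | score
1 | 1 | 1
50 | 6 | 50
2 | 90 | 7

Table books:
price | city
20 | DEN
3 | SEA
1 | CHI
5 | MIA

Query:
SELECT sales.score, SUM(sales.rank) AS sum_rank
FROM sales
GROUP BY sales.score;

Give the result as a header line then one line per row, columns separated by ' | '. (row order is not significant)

== RESULT ==
sales.score | sum_rank
1 | 1
50 | 6
7 | 90

Derivation:
After GROUP BY (3 rows):
sales.score | sum_rank
1 | 1
50 | 6
7 | 90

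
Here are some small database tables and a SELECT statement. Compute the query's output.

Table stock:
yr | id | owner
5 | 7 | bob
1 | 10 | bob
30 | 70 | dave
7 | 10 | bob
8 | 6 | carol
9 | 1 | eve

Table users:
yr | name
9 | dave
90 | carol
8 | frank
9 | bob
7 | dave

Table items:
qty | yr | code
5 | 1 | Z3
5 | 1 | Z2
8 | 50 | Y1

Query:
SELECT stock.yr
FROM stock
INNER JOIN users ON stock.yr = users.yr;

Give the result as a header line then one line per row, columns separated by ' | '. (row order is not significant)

== RESULT ==
stock.yr
7
8
9
9

Derivation:
After JOIN users (4 rows):
stock.yr | stock.id | stock.owner | users.yr | users.name
7 | 10 | bob | 7 | dave
8 | 6 | carol | 8 | frank
9 | 1 | eve | 9 | dave
9 | 1 | eve | 9 | bob
After SELECT (4 rows):
stock.yr
7
8
9
9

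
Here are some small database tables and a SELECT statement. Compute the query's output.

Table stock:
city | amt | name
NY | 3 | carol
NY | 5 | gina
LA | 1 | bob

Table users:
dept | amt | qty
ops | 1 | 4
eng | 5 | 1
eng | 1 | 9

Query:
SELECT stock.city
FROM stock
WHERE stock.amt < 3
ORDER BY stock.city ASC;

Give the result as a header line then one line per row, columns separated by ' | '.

After WHERE (1 rows):
stock.city | stock.amt | stock.name
LA | 1 | bob
After SELECT (1 rows):
stock.city
LA
After ORDER BY (1 rows):
stock.city
LA

== RESULT ==
stock.city
LA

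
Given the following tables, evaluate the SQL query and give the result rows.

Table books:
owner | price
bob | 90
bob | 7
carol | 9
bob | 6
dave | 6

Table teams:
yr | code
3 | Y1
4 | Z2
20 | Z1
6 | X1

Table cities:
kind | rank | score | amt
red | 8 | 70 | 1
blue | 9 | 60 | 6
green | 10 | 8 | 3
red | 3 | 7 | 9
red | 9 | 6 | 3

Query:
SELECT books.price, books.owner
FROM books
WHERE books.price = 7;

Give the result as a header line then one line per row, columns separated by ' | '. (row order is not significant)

== RESULT ==
books.price | books.owner
7 | bob

Derivation:
After WHERE (1 rows):
books.owner | books.price
bob | 7
After SELECT (1 rows):
books.price | books.owner
7 | bob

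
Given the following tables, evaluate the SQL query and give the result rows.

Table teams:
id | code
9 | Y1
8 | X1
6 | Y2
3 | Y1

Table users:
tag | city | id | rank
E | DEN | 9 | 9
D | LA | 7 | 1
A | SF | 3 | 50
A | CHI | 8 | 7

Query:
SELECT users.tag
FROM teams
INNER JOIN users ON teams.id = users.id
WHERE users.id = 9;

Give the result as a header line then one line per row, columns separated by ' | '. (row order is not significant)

After JOIN users (3 rows):
teams.id | teams.code | users.tag | users.city | users.id | users.rank
9 | Y1 | E | DEN | 9 | 9
8 | X1 | A | CHI | 8 | 7
3 | Y1 | A | SF | 3 | 50
After WHERE (1 rows):
teams.id | teams.code | users.tag | users.city | users.id | users.rank
9 | Y1 | E | DEN | 9 | 9
After SELECT (1 rows):
users.tag
E

== RESULT ==
users.tag
E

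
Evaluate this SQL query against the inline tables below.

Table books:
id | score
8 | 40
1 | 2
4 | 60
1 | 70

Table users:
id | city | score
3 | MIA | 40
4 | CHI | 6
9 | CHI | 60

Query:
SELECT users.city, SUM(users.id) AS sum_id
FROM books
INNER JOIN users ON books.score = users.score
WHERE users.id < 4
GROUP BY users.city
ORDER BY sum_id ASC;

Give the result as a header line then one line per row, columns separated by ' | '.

== RESULT ==
users.city | sum_id
MIA | 3

Derivation:
After JOIN users (2 rows):
books.id | books.score | users.id | users.city | users.score
8 | 40 | 3 | MIA | 40
4 | 60 | 9 | CHI | 60
After WHERE (1 rows):
books.id | books.score | users.id | users.city | users.score
8 | 40 | 3 | MIA | 40
After GROUP BY (1 rows):
users.city | sum_id
MIA | 3
After ORDER BY (1 rows):
users.city | sum_id
MIA | 3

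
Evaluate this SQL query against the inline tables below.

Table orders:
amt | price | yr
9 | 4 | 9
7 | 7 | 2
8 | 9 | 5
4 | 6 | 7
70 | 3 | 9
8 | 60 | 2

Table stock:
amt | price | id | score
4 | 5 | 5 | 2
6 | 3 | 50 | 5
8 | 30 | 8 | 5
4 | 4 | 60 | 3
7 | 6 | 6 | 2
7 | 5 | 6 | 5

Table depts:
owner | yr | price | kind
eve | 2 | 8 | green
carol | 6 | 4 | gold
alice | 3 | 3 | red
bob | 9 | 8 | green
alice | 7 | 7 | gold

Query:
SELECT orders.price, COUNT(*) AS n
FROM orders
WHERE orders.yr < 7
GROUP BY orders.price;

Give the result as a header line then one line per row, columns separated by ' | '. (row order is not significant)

After WHERE (3 rows):
orders.amt | orders.price | orders.yr
7 | 7 | 2
8 | 9 | 5
8 | 60 | 2
After GROUP BY (3 rows):
orders.price | n
7 | 1
9 | 1
60 | 1

== RESULT ==
orders.price | n
7 | 1
9 | 1
60 | 1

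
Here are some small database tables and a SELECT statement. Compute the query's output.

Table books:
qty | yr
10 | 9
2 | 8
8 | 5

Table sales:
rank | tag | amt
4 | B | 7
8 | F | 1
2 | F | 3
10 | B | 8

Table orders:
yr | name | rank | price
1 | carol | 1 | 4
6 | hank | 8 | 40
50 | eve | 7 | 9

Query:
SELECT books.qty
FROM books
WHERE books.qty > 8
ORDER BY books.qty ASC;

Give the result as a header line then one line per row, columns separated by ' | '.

== RESULT ==
books.qty
10

Derivation:
After WHERE (1 rows):
books.qty | books.yr
10 | 9
After SELECT (1 rows):
books.qty
10
After ORDER BY (1 rows):
books.qty
10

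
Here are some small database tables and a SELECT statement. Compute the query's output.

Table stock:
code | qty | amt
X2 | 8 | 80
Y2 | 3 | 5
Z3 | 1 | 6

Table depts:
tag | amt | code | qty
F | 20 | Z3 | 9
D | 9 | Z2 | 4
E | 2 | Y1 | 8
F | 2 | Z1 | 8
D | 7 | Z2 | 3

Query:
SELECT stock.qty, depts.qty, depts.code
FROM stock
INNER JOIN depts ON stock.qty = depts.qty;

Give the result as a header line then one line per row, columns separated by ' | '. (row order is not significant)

== RESULT ==
stock.qty | depts.qty | depts.code
8 | 8 | Y1
8 | 8 | Z1
3 | 3 | Z2

Derivation:
After JOIN depts (3 rows):
stock.code | stock.qty | stock.amt | depts.tag | depts.amt | depts.code | depts.qty
X2 | 8 | 80 | E | 2 | Y1 | 8
X2 | 8 | 80 | F | 2 | Z1 | 8
Y2 | 3 | 5 | D | 7 | Z2 | 3
After SELECT (3 rows):
stock.qty | depts.qty | depts.code
8 | 8 | Y1
8 | 8 | Z1
3 | 3 | Z2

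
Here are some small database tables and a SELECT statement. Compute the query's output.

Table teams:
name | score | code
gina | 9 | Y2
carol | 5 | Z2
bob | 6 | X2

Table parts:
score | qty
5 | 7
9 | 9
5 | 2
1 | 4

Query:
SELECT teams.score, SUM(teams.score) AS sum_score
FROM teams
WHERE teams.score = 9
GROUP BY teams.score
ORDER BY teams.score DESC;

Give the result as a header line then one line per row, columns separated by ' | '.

After WHERE (1 rows):
teams.name | teams.score | teams.code
gina | 9 | Y2
After GROUP BY (1 rows):
teams.score | sum_score
9 | 9
After ORDER BY (1 rows):
teams.score | sum_score
9 | 9

== RESULT ==
teams.score | sum_score
9 | 9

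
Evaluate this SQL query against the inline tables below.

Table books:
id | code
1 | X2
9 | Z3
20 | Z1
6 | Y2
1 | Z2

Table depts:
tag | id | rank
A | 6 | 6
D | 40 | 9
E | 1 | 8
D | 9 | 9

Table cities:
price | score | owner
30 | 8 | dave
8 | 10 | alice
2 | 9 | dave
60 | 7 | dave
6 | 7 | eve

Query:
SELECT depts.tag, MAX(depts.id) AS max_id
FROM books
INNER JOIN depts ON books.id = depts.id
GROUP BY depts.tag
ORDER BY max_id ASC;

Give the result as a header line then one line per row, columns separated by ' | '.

After JOIN depts (4 rows):
books.id | books.code | depts.tag | depts.id | depts.rank
1 | X2 | E | 1 | 8
9 | Z3 | D | 9 | 9
6 | Y2 | A | 6 | 6
1 | Z2 | E | 1 | 8
After GROUP BY (3 rows):
depts.tag | max_id
E | 1
D | 9
A | 6
After ORDER BY (3 rows):
depts.tag | max_id
E | 1
A | 6
D | 9

== RESULT ==
depts.tag | max_id
E | 1
A | 6
D | 9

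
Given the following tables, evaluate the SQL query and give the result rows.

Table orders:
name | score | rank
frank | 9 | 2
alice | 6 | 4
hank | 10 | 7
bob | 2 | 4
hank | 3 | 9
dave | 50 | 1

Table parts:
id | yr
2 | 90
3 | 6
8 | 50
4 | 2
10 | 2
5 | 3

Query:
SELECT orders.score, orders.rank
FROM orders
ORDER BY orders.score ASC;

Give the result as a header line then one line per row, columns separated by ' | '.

== RESULT ==
orders.score | orders.rank
2 | 4
3 | 9
6 | 4
9 | 2
10 | 7
50 | 1

Derivation:
After SELECT (6 rows):
orders.score | orders.rank
9 | 2
6 | 4
10 | 7
2 | 4
3 | 9
50 | 1
After ORDER BY (6 rows):
orders.score | orders.rank
2 | 4
3 | 9
6 | 4
9 | 2
10 | 7
50 | 1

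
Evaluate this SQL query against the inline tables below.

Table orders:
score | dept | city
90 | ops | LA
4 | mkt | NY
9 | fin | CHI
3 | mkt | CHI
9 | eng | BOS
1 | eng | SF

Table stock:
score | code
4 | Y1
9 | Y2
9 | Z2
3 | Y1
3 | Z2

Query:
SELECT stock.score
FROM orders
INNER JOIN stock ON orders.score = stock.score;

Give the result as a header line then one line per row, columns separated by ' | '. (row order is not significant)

== RESULT ==
stock.score
4
9
9
3
3
9
9

Derivation:
After JOIN stock (7 rows):
orders.score | orders.dept | orders.city | stock.score | stock.code
4 | mkt | NY | 4 | Y1
9 | fin | CHI | 9 | Y2
9 | fin | CHI | 9 | Z2
3 | mkt | CHI | 3 | Y1
3 | mkt | CHI | 3 | Z2
9 | eng | BOS | 9 | Y2
9 | eng | BOS | 9 | Z2
After SELECT (7 rows):
stock.score
4
9
9
3
3
9
9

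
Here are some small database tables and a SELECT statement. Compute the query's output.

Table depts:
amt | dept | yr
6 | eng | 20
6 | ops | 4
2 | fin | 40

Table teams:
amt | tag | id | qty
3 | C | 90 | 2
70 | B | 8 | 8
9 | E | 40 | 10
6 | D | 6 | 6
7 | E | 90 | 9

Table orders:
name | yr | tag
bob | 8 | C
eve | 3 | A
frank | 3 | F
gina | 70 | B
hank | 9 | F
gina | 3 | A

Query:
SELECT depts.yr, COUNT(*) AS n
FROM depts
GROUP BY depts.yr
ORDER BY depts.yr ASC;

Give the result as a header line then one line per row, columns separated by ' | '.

== RESULT ==
depts.yr | n
4 | 1
20 | 1
40 | 1

Derivation:
After GROUP BY (3 rows):
depts.yr | n
20 | 1
4 | 1
40 | 1
After ORDER BY (3 rows):
depts.yr | n
4 | 1
20 | 1
40 | 1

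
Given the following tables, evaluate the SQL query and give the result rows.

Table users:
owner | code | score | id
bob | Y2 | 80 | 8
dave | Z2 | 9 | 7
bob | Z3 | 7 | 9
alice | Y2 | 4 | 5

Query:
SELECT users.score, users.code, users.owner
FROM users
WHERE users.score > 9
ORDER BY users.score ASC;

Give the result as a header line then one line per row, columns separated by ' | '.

== RESULT ==
users.score | users.code | users.owner
80 | Y2 | bob

Derivation:
After WHERE (1 rows):
users.owner | users.code | users.score | users.id
bob | Y2 | 80 | 8
After SELECT (1 rows):
users.score | users.code | users.owner
80 | Y2 | bob
After ORDER BY (1 rows):
users.score | users.code | users.owner
80 | Y2 | bob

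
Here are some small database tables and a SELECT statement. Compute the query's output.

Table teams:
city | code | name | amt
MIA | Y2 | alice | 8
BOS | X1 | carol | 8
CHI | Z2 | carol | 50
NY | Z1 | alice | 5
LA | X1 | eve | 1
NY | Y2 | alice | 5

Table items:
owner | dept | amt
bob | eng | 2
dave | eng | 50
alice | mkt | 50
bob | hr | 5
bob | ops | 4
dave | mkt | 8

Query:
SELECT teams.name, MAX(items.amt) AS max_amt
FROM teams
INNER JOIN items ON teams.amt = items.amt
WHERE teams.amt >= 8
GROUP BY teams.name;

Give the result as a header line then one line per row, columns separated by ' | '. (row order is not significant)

== RESULT ==
teams.name | max_amt
alice | 8
carol | 50

Derivation:
After JOIN items (6 rows):
teams.city | teams.code | teams.name | teams.amt | items.owner | items.dept | items.amt
MIA | Y2 | alice | 8 | dave | mkt | 8
BOS | X1 | carol | 8 | dave | mkt | 8
CHI | Z2 | carol | 50 | dave | eng | 50
CHI | Z2 | carol | 50 | alice | mkt | 50
NY | Z1 | alice | 5 | bob | hr | 5
NY | Y2 | alice | 5 | bob | hr | 5
After WHERE (4 rows):
teams.city | teams.code | teams.name | teams.amt | items.owner | items.dept | items.amt
MIA | Y2 | alice | 8 | dave | mkt | 8
BOS | X1 | carol | 8 | dave | mkt | 8
CHI | Z2 | carol | 50 | dave | eng | 50
CHI | Z2 | carol | 50 | alice | mkt | 50
After GROUP BY (2 rows):
teams.name | max_amt
alice | 8
carol | 50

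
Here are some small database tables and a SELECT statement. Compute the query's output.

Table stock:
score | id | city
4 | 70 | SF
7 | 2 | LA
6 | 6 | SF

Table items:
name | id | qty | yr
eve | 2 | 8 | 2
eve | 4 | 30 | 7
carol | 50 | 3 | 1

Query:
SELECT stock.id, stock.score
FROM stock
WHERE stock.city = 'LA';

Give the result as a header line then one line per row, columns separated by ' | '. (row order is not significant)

== RESULT ==
stock.id | stock.score
2 | 7

Derivation:
After WHERE (1 rows):
stock.score | stock.id | stock.city
7 | 2 | LA
After SELECT (1 rows):
stock.id | stock.score
2 | 7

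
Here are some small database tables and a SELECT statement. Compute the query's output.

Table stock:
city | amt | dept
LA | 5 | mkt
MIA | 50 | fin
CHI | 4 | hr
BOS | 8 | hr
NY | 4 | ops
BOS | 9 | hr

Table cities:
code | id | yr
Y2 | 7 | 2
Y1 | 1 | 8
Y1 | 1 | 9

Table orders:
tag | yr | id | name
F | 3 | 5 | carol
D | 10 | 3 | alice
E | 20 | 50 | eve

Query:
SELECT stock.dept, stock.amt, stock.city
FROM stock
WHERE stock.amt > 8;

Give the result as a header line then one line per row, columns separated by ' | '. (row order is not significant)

== RESULT ==
stock.dept | stock.amt | stock.city
fin | 50 | MIA
hr | 9 | BOS

Derivation:
After WHERE (2 rows):
stock.city | stock.amt | stock.dept
MIA | 50 | fin
BOS | 9 | hr
After SELECT (2 rows):
stock.dept | stock.amt | stock.city
fin | 50 | MIA
hr | 9 | BOS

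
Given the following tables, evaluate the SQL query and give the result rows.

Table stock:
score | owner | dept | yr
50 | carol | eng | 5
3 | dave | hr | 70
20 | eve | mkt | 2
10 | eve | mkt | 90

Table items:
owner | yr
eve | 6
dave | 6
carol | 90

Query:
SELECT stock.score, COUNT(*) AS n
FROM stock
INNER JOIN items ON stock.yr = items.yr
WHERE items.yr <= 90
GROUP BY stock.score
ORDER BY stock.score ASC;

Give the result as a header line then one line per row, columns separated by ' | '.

After JOIN items (1 rows):
stock.score | stock.owner | stock.dept | stock.yr | items.owner | items.yr
10 | eve | mkt | 90 | carol | 90
After WHERE (1 rows):
stock.score | stock.owner | stock.dept | stock.yr | items.owner | items.yr
10 | eve | mkt | 90 | carol | 90
After GROUP BY (1 rows):
stock.score | n
10 | 1
After ORDER BY (1 rows):
stock.score | n
10 | 1

== RESULT ==
stock.score | n
10 | 1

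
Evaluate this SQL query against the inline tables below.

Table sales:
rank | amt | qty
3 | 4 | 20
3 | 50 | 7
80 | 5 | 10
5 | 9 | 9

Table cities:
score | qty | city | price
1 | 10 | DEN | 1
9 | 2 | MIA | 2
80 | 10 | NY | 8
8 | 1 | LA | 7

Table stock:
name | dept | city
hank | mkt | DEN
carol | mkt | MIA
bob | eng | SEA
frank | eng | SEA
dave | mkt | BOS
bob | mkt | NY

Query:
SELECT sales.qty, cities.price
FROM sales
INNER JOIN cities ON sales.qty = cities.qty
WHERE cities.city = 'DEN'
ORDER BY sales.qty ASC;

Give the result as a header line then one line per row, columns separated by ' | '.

== RESULT ==
sales.qty | cities.price
10 | 1

Derivation:
After JOIN cities (2 rows):
sales.rank | sales.amt | sales.qty | cities.score | cities.qty | cities.city | cities.price
80 | 5 | 10 | 1 | 10 | DEN | 1
80 | 5 | 10 | 80 | 10 | NY | 8
After WHERE (1 rows):
sales.rank | sales.amt | sales.qty | cities.score | cities.qty | cities.city | cities.price
80 | 5 | 10 | 1 | 10 | DEN | 1
After SELECT (1 rows):
sales.qty | cities.price
10 | 1
After ORDER BY (1 rows):
sales.qty | cities.price
10 | 1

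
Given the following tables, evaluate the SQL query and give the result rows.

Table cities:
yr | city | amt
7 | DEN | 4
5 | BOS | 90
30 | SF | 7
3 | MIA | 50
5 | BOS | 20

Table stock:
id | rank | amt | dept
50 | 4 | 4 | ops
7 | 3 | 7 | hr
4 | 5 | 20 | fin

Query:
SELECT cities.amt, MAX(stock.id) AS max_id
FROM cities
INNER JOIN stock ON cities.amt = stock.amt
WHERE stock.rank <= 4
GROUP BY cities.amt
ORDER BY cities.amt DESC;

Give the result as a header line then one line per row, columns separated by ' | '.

== RESULT ==
cities.amt | max_id
7 | 7
4 | 50

Derivation:
After JOIN stock (3 rows):
cities.yr | cities.city | cities.amt | stock.id | stock.rank | stock.amt | stock.dept
7 | DEN | 4 | 50 | 4 | 4 | ops
30 | SF | 7 | 7 | 3 | 7 | hr
5 | BOS | 20 | 4 | 5 | 20 | fin
After WHERE (2 rows):
cities.yr | cities.city | cities.amt | stock.id | stock.rank | stock.amt | stock.dept
7 | DEN | 4 | 50 | 4 | 4 | ops
30 | SF | 7 | 7 | 3 | 7 | hr
After GROUP BY (2 rows):
cities.amt | max_id
4 | 50
7 | 7
After ORDER BY (2 rows):
cities.amt | max_id
7 | 7
4 | 50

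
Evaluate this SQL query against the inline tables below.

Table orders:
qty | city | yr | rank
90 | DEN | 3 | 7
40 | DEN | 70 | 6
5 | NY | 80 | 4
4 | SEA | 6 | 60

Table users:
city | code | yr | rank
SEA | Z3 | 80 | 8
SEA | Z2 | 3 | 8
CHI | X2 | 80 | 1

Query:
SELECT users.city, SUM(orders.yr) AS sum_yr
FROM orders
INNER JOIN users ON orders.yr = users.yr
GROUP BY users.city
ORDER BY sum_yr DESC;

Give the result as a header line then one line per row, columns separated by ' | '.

== RESULT ==
users.city | sum_yr
SEA | 83
CHI | 80

Derivation:
After JOIN users (3 rows):
orders.qty | orders.city | orders.yr | orders.rank | users.city | users.code | users.yr | users.rank
90 | DEN | 3 | 7 | SEA | Z2 | 3 | 8
5 | NY | 80 | 4 | SEA | Z3 | 80 | 8
5 | NY | 80 | 4 | CHI | X2 | 80 | 1
After GROUP BY (2 rows):
users.city | sum_yr
SEA | 83
CHI | 80
After ORDER BY (2 rows):
users.city | sum_yr
SEA | 83
CHI | 80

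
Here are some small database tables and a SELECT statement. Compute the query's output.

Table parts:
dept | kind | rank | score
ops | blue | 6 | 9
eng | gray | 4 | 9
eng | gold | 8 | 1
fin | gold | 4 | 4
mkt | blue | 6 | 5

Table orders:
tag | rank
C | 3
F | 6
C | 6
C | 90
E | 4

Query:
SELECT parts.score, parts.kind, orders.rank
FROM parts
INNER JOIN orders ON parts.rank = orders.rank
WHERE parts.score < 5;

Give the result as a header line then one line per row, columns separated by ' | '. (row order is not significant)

After JOIN orders (6 rows):
parts.dept | parts.kind | parts.rank | parts.score | orders.tag | orders.rank
ops | blue | 6 | 9 | F | 6
ops | blue | 6 | 9 | C | 6
eng | gray | 4 | 9 | E | 4
fin | gold | 4 | 4 | E | 4
mkt | blue | 6 | 5 | F | 6
mkt | blue | 6 | 5 | C | 6
After WHERE (1 rows):
parts.dept | parts.kind | parts.rank | parts.score | orders.tag | orders.rank
fin | gold | 4 | 4 | E | 4
After SELECT (1 rows):
parts.score | parts.kind | orders.rank
4 | gold | 4

== RESULT ==
parts.score | parts.kind | orders.rank
4 | gold | 4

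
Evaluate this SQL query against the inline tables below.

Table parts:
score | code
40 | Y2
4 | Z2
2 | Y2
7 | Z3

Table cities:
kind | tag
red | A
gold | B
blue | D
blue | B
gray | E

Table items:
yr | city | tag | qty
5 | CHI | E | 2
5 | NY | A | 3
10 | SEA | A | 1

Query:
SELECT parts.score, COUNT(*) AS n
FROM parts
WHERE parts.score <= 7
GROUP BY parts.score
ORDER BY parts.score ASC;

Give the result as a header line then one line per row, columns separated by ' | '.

After WHERE (3 rows):
parts.score | parts.code
4 | Z2
2 | Y2
7 | Z3
After GROUP BY (3 rows):
parts.score | n
4 | 1
2 | 1
7 | 1
After ORDER BY (3 rows):
parts.score | n
2 | 1
4 | 1
7 | 1

== RESULT ==
parts.score | n
2 | 1
4 | 1
7 | 1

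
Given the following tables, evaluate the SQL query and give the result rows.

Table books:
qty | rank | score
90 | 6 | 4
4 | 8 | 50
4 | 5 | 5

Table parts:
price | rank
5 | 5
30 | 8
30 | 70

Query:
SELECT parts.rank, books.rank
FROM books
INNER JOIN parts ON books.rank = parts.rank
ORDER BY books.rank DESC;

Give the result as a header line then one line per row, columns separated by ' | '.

After JOIN parts (2 rows):
books.qty | books.rank | books.score | parts.price | parts.rank
4 | 8 | 50 | 30 | 8
4 | 5 | 5 | 5 | 5
After SELECT (2 rows):
parts.rank | books.rank
8 | 8
5 | 5
After ORDER BY (2 rows):
parts.rank | books.rank
8 | 8
5 | 5

== RESULT ==
parts.rank | books.rank
8 | 8
5 | 5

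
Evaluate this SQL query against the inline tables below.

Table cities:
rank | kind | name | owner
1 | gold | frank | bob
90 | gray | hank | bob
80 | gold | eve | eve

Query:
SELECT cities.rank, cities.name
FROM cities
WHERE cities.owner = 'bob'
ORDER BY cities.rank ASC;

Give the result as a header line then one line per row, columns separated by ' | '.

== RESULT ==
cities.rank | cities.name
1 | frank
90 | hank

Derivation:
After WHERE (2 rows):
cities.rank | cities.kind | cities.name | cities.owner
1 | gold | frank | bob
90 | gray | hank | bob
After SELECT (2 rows):
cities.rank | cities.name
1 | frank
90 | hank
After ORDER BY (2 rows):
cities.rank | cities.name
1 | frank
90 | hank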